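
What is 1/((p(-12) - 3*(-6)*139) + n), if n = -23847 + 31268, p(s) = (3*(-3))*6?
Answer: 1/9869 ≈ 0.00010133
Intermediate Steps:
p(s) = -54 (p(s) = -9*6 = -54)
n = 7421
1/((p(-12) - 3*(-6)*139) + n) = 1/((-54 - 3*(-6)*139) + 7421) = 1/((-54 + 18*139) + 7421) = 1/((-54 + 2502) + 7421) = 1/(2448 + 7421) = 1/9869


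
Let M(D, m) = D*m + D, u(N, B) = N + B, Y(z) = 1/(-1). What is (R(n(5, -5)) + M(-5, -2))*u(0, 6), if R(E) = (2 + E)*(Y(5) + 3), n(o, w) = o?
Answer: 114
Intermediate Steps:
Y(z) = -1
u(N, B) = B + N
M(D, m) = D + D*m
R(E) = 4 + 2*E (R(E) = (2 + E)*(-1 + 3) = (2 + E)*2 = 4 + 2*E)
(R(n(5, -5)) + M(-5, -2))*u(0, 6) = ((4 + 2*5) - 5*(1 - 2))*(6 + 0) = ((4 + 10) - 5*(-1))*6 = (14 + 5)*6 = 19*6 = 114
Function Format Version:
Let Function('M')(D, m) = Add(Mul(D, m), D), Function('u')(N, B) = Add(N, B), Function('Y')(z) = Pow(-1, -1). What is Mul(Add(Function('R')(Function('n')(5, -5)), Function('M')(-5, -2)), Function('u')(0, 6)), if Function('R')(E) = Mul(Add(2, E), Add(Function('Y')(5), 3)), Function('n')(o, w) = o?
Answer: 114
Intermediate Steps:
Function('Y')(z) = -1
Function('u')(N, B) = Add(B, N)
Function('M')(D, m) = Add(D, Mul(D, m))
Function('R')(E) = Add(4, Mul(2, E)) (Function('R')(E) = Mul(Add(2, E), Add(-1, 3)) = Mul(Add(2, E), 2) = Add(4, Mul(2, E)))
Mul(Add(Function('R')(Function('n')(5, -5)), Function('M')(-5, -2)), Function('u')(0, 6)) = Mul(Add(Add(4, Mul(2, 5)), Mul(-5, Add(1, -2))), Add(6, 0)) = Mul(Add(Add(4, 10), Mul(-5, -1)), 6) = Mul(Add(14, 5), 6) = Mul(19, 6) = 114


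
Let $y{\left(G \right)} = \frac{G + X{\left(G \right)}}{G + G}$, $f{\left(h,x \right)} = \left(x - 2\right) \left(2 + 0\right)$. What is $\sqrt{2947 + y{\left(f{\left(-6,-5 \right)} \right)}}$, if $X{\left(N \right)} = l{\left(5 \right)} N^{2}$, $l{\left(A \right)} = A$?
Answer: $\frac{5 \sqrt{466}}{2} \approx 53.968$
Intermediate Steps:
$X{\left(N \right)} = 5 N^{2}$
$f{\left(h,x \right)} = -4 + 2 x$ ($f{\left(h,x \right)} = \left(-2 + x\right) 2 = -4 + 2 x$)
$y{\left(G \right)} = \frac{G + 5 G^{2}}{2 G}$ ($y{\left(G \right)} = \frac{G + 5 G^{2}}{G + G} = \frac{G + 5 G^{2}}{2 G}$)
$\sqrt{2947 + y{\left(f{\left(-6,-5 \right)} \right)}} = \sqrt{2947 + \left(\frac{1}{2} + \frac{5 \left(-4 + 2 \left(-5\right)\right)}{2}\right)} = \sqrt{2947 + \left(\frac{1}{2} + \frac{5 \left(-4 - 10\right)}{2}\right)} = \sqrt{2947 + \left(\frac{1}{2} + \frac{5}{2} \left(-14\right)\right)} = \sqrt{2947 + \left(\frac{1}{2} - 35\right)} = \sqrt{2947 - \frac{69}{2}} = \sqrt{\frac{5825}{2}} = \frac{5 \sqrt{466}}{2}$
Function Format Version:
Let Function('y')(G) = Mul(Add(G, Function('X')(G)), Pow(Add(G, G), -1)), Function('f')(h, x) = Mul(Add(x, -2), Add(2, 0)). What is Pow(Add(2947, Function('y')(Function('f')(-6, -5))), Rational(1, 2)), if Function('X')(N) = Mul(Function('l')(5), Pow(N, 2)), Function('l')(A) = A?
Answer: Mul(Rational(5, 2), Pow(466, Rational(1, 2))) ≈ 53.968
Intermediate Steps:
Function('X')(N) = Mul(5, Pow(N, 2))
Function('f')(h, x) = Add(-4, Mul(2, x)) (Function('f')(h, x) = Mul(Add(-2, x), 2) = Add(-4, Mul(2, x)))
Function('y')(G) = Mul(Rational(1, 2), Pow(G, -1), Add(G, Mul(5, Pow(G, 2)))) (Function('y')(G) = Mul(Add(G, Mul(5, Pow(G, 2))), Pow(Add(G, G), -1)) = Mul(Add(G, Mul(5, Pow(G, 2))), Pow(Mul(2, G), -1)) = Mul(Add(G, Mul(5, Pow(G, 2))), Mul(Rational(1, 2), Pow(G, -1))) = Mul(Rational(1, 2), Pow(G, -1), Add(G, Mul(5, Pow(G, 2)))))
Pow(Add(2947, Function('y')(Function('f')(-6, -5))), Rational(1, 2)) = Pow(Add(2947, Add(Rational(1, 2), Mul(Rational(5, 2), Add(-4, Mul(2, -5))))), Rational(1, 2)) = Pow(Add(2947, Add(Rational(1, 2), Mul(Rational(5, 2), Add(-4, -10)))), Rational(1, 2)) = Pow(Add(2947, Add(Rational(1, 2), Mul(Rational(5, 2), -14))), Rational(1, 2)) = Pow(Add(2947, Add(Rational(1, 2), -35)), Rational(1, 2)) = Pow(Add(2947, Rational(-69, 2)), Rational(1, 2)) = Pow(Rational(5825, 2), Rational(1, 2)) = Mul(Rational(5, 2), Pow(466, Rational(1, 2)))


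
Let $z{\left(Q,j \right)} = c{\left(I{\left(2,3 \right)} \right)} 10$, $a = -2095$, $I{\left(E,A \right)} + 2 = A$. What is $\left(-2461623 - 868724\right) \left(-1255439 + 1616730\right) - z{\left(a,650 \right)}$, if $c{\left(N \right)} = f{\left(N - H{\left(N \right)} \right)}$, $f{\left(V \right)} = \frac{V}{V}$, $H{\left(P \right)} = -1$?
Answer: $-1203224397987$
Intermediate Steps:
$I{\left(E,A \right)} = -2 + A$
$f{\left(V \right)} = 1$
$c{\left(N \right)} = 1$
$z{\left(Q,j \right)} = 10$ ($z{\left(Q,j \right)} = 1 \cdot 10 = 10$)
$\left(-2461623 - 868724\right) \left(-1255439 + 1616730\right) - z{\left(a,650 \right)} = \left(-2461623 - 868724\right) \left(-1255439 + 1616730\right) - 10 = \left(-3330347\right) 361291 - 10 = -1203224397977 - 10 = -1203224397987$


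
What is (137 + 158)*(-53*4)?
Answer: -62540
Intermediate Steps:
(137 + 158)*(-53*4) = 295*(-212) = -62540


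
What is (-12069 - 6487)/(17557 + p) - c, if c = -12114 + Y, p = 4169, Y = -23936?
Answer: 391601872/10863 ≈ 36049.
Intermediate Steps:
c = -36050 (c = -12114 - 23936 = -36050)
(-12069 - 6487)/(17557 + p) - c = (-12069 - 6487)/(17557 + 4169) - 1*(-36050) = -18556/21726 + 36050 = -18556*1/21726 + 36050 = -9278/10863 + 36050 = 391601872/10863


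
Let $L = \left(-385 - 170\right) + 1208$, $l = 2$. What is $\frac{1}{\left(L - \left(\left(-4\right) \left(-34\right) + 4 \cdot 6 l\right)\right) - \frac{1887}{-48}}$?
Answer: $\frac{16}{8133} \approx 0.0019673$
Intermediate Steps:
$L = 653$ ($L = -555 + 1208 = 653$)
$\frac{1}{\left(L - \left(\left(-4\right) \left(-34\right) + 4 \cdot 6 l\right)\right) - \frac{1887}{-48}} = \frac{1}{\left(653 - \left(\left(-4\right) \left(-34\right) + 4 \cdot 6 \cdot 2\right)\right) - \frac{1887}{-48}} = \frac{1}{\left(653 - \left(136 + 24 \cdot 2\right)\right) - - \frac{629}{16}} = \frac{1}{\left(653 - \left(136 + 48\right)\right) + \frac{629}{16}} = \frac{1}{\left(653 - 184\right) + \frac{629}{16}} = \frac{1}{469 + \frac{629}{16}} = \frac{1}{\frac{8133}{16}} = \frac{16}{8133}$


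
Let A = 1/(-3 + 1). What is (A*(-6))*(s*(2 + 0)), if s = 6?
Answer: 36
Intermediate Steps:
A = -1/2 (A = 1/(-2) = -1/2 ≈ -0.50000)
(A*(-6))*(s*(2 + 0)) = (-1/2*(-6))*(6*(2 + 0)) = 3*(6*2) = 3*12 = 36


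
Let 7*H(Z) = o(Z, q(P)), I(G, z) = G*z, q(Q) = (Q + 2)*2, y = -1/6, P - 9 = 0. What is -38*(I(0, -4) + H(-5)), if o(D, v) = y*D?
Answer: -95/21 ≈ -4.5238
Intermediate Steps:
P = 9 (P = 9 + 0 = 9)
y = -1/6 (y = -1*1/6 = -1/6 ≈ -0.16667)
q(Q) = 4 + 2*Q (q(Q) = (2 + Q)*2 = 4 + 2*Q)
o(D, v) = -D/6
H(Z) = -Z/42 (H(Z) = (-Z/6)/7 = -Z/42)
-38*(I(0, -4) + H(-5)) = -38*(0*(-4) - 1/42*(-5)) = -38*(0 + 5/42) = -38*5/42 = -95/21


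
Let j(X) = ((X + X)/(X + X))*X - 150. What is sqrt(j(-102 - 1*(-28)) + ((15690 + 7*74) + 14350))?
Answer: sqrt(30334) ≈ 174.17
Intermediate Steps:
j(X) = -150 + X (j(X) = ((2*X)/((2*X)))*X - 150 = ((2*X)*(1/(2*X)))*X - 150 = 1*X - 150 = X - 150 = -150 + X)
sqrt(j(-102 - 1*(-28)) + ((15690 + 7*74) + 14350)) = sqrt((-150 + (-102 - 1*(-28))) + ((15690 + 7*74) + 14350)) = sqrt((-150 + (-102 + 28)) + ((15690 + 518) + 14350)) = sqrt((-150 - 74) + (16208 + 14350)) = sqrt(-224 + 30558) = sqrt(30334)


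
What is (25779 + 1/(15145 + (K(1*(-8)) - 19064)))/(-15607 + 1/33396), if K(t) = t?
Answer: -102448941584/62024153149 ≈ -1.6518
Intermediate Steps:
(25779 + 1/(15145 + (K(1*(-8)) - 19064)))/(-15607 + 1/33396) = (25779 + 1/(15145 + (1*(-8) - 19064)))/(-15607 + 1/33396) = (25779 + 1/(15145 + (-8 - 19064)))/(-15607 + 1/33396) = (25779 + 1/(15145 - 19072))/(-521211371/33396) = (25779 + 1/(-3927))*(-33396/521211371) = (25779 - 1/3927)*(-33396/521211371) = (101234132/3927)*(-33396/521211371) = -102448941584/62024153149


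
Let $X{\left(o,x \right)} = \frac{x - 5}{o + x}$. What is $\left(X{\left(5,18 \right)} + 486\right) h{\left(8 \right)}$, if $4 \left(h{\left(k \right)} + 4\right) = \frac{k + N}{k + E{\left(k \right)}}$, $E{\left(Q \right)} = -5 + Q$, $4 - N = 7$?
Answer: $- \frac{1913661}{1012} \approx -1891.0$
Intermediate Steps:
$N = -3$ ($N = 4 - 7 = -3$)
$X{\left(o,x \right)} = \frac{-5 + x}{o + x}$
$h{\left(k \right)} = -4 + \frac{-3 + k}{4 \left(-5 + 2 k\right)}$ ($h{\left(k \right)} = -4 + \frac{\left(k - 3\right) \frac{1}{k + \left(-5 + k\right)}}{4} = -4 + \frac{\left(-3 + k\right) \frac{1}{-5 + 2 k}}{4} = -4 + \frac{\frac{1}{-5 + 2 k} \left(-3 + k\right)}{4} = -4 + \frac{-3 + k}{4 \left(-5 + 2 k\right)}$)
$\left(X{\left(5,18 \right)} + 486\right) h{\left(8 \right)} = \left(\frac{-5 + 18}{5 + 18} + 486\right) \frac{77 - 248}{4 \left(-5 + 2 \cdot 8\right)} = \left(\frac{1}{23} \cdot 13 + 486\right) \frac{77 - 248}{4 \left(-5 + 16\right)} = \left(\frac{1}{23} \cdot 13 + 486\right) \frac{1}{4} \cdot \frac{1}{11} \left(-171\right) = \left(\frac{13}{23} + 486\right) \frac{1}{4} \cdot \frac{1}{11} \left(-171\right) = \frac{11191}{23} \left(- \frac{171}{44}\right) = - \frac{1913661}{1012}$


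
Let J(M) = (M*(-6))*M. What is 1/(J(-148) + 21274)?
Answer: -1/110150 ≈ -9.0785e-6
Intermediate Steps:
J(M) = -6*M² (J(M) = (-6*M)*M = -6*M²)
1/(J(-148) + 21274) = 1/(-6*(-148)² + 21274) = 1/(-6*21904 + 21274) = 1/(-131424 + 21274) = 1/(-110150) = -1/110150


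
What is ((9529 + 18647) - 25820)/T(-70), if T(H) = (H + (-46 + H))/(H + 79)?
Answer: -114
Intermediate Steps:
T(H) = (-46 + 2*H)/(79 + H)
((9529 + 18647) - 25820)/T(-70) = ((9529 + 18647) - 25820)/((2*(-23 - 70)/(79 - 70))) = (28176 - 25820)/((2*(-93)/9)) = 2356/((2*(1/9)*(-93))) = 2356/(-62/3) = 2356*(-3/62) = -114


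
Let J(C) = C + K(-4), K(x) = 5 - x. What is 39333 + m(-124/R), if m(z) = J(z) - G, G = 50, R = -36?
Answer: 353659/9 ≈ 39295.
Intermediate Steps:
J(C) = 9 + C (J(C) = C + (5 - 1*(-4)) = C + (5 + 4) = C + 9 = 9 + C)
m(z) = -41 + z (m(z) = (9 + z) - 1*50 = (9 + z) - 50 = -41 + z)
39333 + m(-124/R) = 39333 + (-41 - 124/(-36)) = 39333 + (-41 - 124*(-1/36)) = 39333 + (-41 + 31/9) = 39333 - 338/9 = 353659/9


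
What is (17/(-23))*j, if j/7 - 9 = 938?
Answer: -112693/23 ≈ -4899.7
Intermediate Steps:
j = 6629 (j = 63 + 7*938 = 63 + 6566 = 6629)
(17/(-23))*j = (17/(-23))*6629 = (17*(-1/23))*6629 = -17/23*6629 = -112693/23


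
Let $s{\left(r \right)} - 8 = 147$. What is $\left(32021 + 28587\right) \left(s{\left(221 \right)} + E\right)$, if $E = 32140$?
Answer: $1957335360$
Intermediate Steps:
$s{\left(r \right)} = 155$ ($s{\left(r \right)} = 8 + 147 = 155$)
$\left(32021 + 28587\right) \left(s{\left(221 \right)} + E\right) = \left(32021 + 28587\right) \left(155 + 32140\right) = 60608 \cdot 32295 = 1957335360$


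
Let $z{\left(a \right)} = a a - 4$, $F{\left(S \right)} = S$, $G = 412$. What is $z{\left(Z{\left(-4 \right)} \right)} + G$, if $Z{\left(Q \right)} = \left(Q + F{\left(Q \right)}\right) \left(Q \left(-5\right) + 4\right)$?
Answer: $37272$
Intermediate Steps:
$Z{\left(Q \right)} = 2 Q \left(4 - 5 Q\right)$ ($Z{\left(Q \right)} = \left(Q + Q\right) \left(Q \left(-5\right) + 4\right) = 2 Q \left(- 5 Q + 4\right) = 2 Q \left(4 - 5 Q\right)$)
$z{\left(a \right)} = -4 + a^{2}$ ($z{\left(a \right)} = a^{2} - 4 = -4 + a^{2}$)
$z{\left(Z{\left(-4 \right)} \right)} + G = \left(-4 + \left(2 \left(-4\right) \left(4 - -20\right)\right)^{2}\right) + 412 = \left(-4 + \left(2 \left(-4\right) \left(4 + 20\right)\right)^{2}\right) + 412 = \left(-4 + \left(2 \left(-4\right) 24\right)^{2}\right) + 412 = \left(-4 + \left(-192\right)^{2}\right) + 412 = \left(-4 + 36864\right) + 412 = 36860 + 412 = 37272$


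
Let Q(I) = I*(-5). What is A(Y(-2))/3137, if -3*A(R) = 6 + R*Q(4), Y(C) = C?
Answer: -46/9411 ≈ -0.0048879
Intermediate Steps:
Q(I) = -5*I
A(R) = -2 + 20*R/3 (A(R) = -(6 + R*(-5*4))/3 = -(6 + R*(-20))/3 = -(6 - 20*R)/3 = -2 + 20*R/3)
A(Y(-2))/3137 = (-2 + (20/3)*(-2))/3137 = (-2 - 40/3)*(1/3137) = -46/3*1/3137 = -46/9411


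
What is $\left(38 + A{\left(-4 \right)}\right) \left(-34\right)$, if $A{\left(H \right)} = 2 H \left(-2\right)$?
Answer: $-1836$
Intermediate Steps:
$A{\left(H \right)} = - 4 H$
$\left(38 + A{\left(-4 \right)}\right) \left(-34\right) = \left(38 - -16\right) \left(-34\right) = \left(38 + 16\right) \left(-34\right) = 54 \left(-34\right) = -1836$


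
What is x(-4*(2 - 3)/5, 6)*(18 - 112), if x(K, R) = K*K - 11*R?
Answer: 153596/25 ≈ 6143.8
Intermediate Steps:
x(K, R) = K² - 11*R
x(-4*(2 - 3)/5, 6)*(18 - 112) = ((-4*(2 - 3)/5)² - 11*6)*(18 - 112) = ((-4*(-1)*(⅕))² - 66)*(-94) = ((4*(⅕))² - 66)*(-94) = ((⅘)² - 66)*(-94) = (16/25 - 66)*(-94) = -1634/25*(-94) = 153596/25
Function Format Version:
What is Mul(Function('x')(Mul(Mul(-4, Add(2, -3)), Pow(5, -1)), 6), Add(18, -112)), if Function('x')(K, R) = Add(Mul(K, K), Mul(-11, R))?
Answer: Rational(153596, 25) ≈ 6143.8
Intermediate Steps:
Function('x')(K, R) = Add(Pow(K, 2), Mul(-11, R))
Mul(Function('x')(Mul(Mul(-4, Add(2, -3)), Pow(5, -1)), 6), Add(18, -112)) = Mul(Add(Pow(Mul(Mul(-4, Add(2, -3)), Pow(5, -1)), 2), Mul(-11, 6)), Add(18, -112)) = Mul(Add(Pow(Mul(Mul(-4, -1), Rational(1, 5)), 2), -66), -94) = Mul(Add(Pow(Mul(4, Rational(1, 5)), 2), -66), -94) = Mul(Add(Pow(Rational(4, 5), 2), -66), -94) = Mul(Add(Rational(16, 25), -66), -94) = Mul(Rational(-1634, 25), -94) = Rational(153596, 25)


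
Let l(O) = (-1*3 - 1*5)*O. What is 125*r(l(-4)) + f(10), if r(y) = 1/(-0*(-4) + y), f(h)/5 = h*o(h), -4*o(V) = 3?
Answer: -1075/32 ≈ -33.594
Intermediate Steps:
o(V) = -¾ (o(V) = -¼*3 = -¾)
f(h) = -15*h/4 (f(h) = 5*(h*(-¾)) = 5*(-3*h/4) = -15*h/4)
l(O) = -8*O (l(O) = (-3 - 5)*O = -8*O)
r(y) = 1/y (r(y) = 1/(-2*0 + y) = 1/(0 + y) = 1/y)
125*r(l(-4)) + f(10) = 125/((-8*(-4))) - 15/4*10 = 125/32 - 75/2 = -1075/32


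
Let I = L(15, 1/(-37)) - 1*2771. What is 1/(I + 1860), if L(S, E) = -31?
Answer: -1/942 ≈ -0.0010616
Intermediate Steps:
I = -2802 (I = -31 - 1*2771 = -31 - 2771 = -2802)
1/(I + 1860) = 1/(-2802 + 1860) = 1/(-942) = -1/942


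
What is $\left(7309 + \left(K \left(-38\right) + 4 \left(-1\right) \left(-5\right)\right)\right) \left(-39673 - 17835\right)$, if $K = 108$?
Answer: $-185463300$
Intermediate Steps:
$\left(7309 + \left(K \left(-38\right) + 4 \left(-1\right) \left(-5\right)\right)\right) \left(-39673 - 17835\right) = \left(7309 + \left(108 \left(-38\right) + 4 \left(-1\right) \left(-5\right)\right)\right) \left(-39673 - 17835\right) = \left(7309 - 4084\right) \left(-57508\right) = 3225 \left(-57508\right) = -185463300$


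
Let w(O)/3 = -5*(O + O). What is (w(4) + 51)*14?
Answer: -966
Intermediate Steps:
w(O) = -30*O (w(O) = 3*(-5*(O + O)) = 3*(-10*O) = -30*O)
(w(4) + 51)*14 = (-30*4 + 51)*14 = (-120 + 51)*14 = -69*14 = -966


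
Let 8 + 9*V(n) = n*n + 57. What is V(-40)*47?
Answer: 77503/9 ≈ 8611.4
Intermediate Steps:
V(n) = 49/9 + n²/9 (V(n) = -8/9 + (n*n + 57)/9 = -8/9 + (n² + 57)/9 = -8/9 + (57 + n²)/9 = -8/9 + (19/3 + n²/9) = 49/9 + n²/9)
V(-40)*47 = (49/9 + (⅑)*(-40)²)*47 = (49/9 + (⅑)*1600)*47 = (49/9 + 1600/9)*47 = (1649/9)*47 = 77503/9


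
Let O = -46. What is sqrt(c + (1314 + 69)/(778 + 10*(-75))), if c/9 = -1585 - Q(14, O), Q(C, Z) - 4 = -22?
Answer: I*sqrt(2754507)/14 ≈ 118.55*I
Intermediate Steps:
Q(C, Z) = -18 (Q(C, Z) = 4 - 22 = -18)
c = -14103 (c = 9*(-1585 - 1*(-18)) = 9*(-1585 + 18) = 9*(-1567) = -14103)
sqrt(c + (1314 + 69)/(778 + 10*(-75))) = sqrt(-14103 + (1314 + 69)/(778 + 10*(-75))) = sqrt(-14103 + 1383/(778 - 750)) = sqrt(-14103 + 1383/28) = sqrt(-393501/28) = I*sqrt(2754507)/14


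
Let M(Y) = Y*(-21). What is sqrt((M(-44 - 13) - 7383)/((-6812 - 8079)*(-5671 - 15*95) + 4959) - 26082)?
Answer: 2*I*sqrt(72810934253937097530)/105671495 ≈ 161.5*I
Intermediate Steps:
M(Y) = -21*Y
sqrt((M(-44 - 13) - 7383)/((-6812 - 8079)*(-5671 - 15*95) + 4959) - 26082) = sqrt((-21*(-44 - 13) - 7383)/((-6812 - 8079)*(-5671 - 15*95) + 4959) - 26082) = sqrt((-21*(-57) - 7383)/(-14891*(-5671 - 1425) + 4959) - 26082) = sqrt((1197 - 7383)/(-14891*(-7096) + 4959) - 26082) = sqrt(-6186/(105666536 + 4959) - 26082) = sqrt(-6186/105671495 - 26082) = sqrt(-2756123938776/105671495) = 2*I*sqrt(72810934253937097530)/105671495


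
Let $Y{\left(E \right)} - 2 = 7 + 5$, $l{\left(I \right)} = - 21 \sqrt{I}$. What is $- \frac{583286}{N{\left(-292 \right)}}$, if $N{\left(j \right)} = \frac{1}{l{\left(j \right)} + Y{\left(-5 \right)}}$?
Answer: $-8166004 + 24498012 i \sqrt{73} \approx -8.166 \cdot 10^{6} + 2.0931 \cdot 10^{8} i$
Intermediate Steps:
$Y{\left(E \right)} = 14$ ($Y{\left(E \right)} = 2 + \left(7 + 5\right) = 2 + 12 = 14$)
$N{\left(j \right)} = \frac{1}{14 - 21 \sqrt{j}}$ ($N{\left(j \right)} = \frac{1}{- 21 \sqrt{j} + 14} = \frac{1}{14 - 21 \sqrt{j}}$)
$- \frac{583286}{N{\left(-292 \right)}} = - \frac{583286}{\left(-1\right) \frac{1}{-14 + 21 \sqrt{-292}}} = - \frac{583286}{\left(-1\right) \frac{1}{-14 + 21 \cdot 2 i \sqrt{73}}} = - \frac{583286}{\left(-1\right) \frac{1}{-14 + 42 i \sqrt{73}}} = - 583286 \left(14 - 42 i \sqrt{73}\right) = -8166004 + 24498012 i \sqrt{73}$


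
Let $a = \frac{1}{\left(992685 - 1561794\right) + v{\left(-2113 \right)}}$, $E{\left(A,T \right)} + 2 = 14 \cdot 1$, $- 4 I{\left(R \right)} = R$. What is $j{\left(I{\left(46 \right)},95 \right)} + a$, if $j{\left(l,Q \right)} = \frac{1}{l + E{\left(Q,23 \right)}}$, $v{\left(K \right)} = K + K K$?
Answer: $\frac{7787095}{3893547} \approx 2.0$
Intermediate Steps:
$I{\left(R \right)} = - \frac{R}{4}$
$E{\left(A,T \right)} = 12$ ($E{\left(A,T \right)} = -2 + 14 \cdot 1 = -2 + 14 = 12$)
$v{\left(K \right)} = K + K^{2}$
$a = \frac{1}{3893547}$ ($a = \frac{1}{\left(992685 - 1561794\right) - 2113 \left(1 - 2113\right)} = \frac{1}{-569109 - -4462656} = \frac{1}{-569109 + 4462656} = \frac{1}{3893547} \approx 2.5684 \cdot 10^{-7}$)
$j{\left(l,Q \right)} = \frac{1}{12 + l}$ ($j{\left(l,Q \right)} = \frac{1}{l + 12} = \frac{1}{12 + l}$)
$j{\left(I{\left(46 \right)},95 \right)} + a = \frac{1}{12 - \frac{23}{2}} + \frac{1}{3893547} = \frac{1}{\frac{1}{2}} + \frac{1}{3893547} = 2 + \frac{1}{3893547} = \frac{7787095}{3893547}$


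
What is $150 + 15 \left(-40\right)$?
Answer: $-450$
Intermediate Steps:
$150 + 15 \left(-40\right) = 150 - 600 = -450$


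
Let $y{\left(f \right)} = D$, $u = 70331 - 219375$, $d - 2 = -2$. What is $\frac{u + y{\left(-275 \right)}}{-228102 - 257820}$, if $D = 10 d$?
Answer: $\frac{74522}{242961} \approx 0.30672$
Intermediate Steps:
$d = 0$ ($d = 2 - 2 = 0$)
$u = -149044$ ($u = 70331 - 219375 = -149044$)
$D = 0$ ($D = 10 \cdot 0 = 0$)
$y{\left(f \right)} = 0$
$\frac{u + y{\left(-275 \right)}}{-228102 - 257820} = \frac{-149044 + 0}{-228102 - 257820} = - \frac{149044}{-485922} = \left(-149044\right) \left(- \frac{1}{485922}\right) = \frac{74522}{242961}$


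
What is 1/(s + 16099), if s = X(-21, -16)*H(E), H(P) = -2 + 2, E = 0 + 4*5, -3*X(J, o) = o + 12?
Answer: 1/16099 ≈ 6.2116e-5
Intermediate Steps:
X(J, o) = -4 - o/3 (X(J, o) = -(o + 12)/3 = -(12 + o)/3 = -4 - o/3)
E = 20 (E = 0 + 20 = 20)
H(P) = 0
s = 0 (s = (-4 - ⅓*(-16))*0 = (-4 + 16/3)*0 = (4/3)*0 = 0)
1/(s + 16099) = 1/(0 + 16099) = 1/16099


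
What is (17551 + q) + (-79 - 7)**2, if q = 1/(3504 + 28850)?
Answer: 807135239/32354 ≈ 24947.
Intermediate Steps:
q = 1/32354 ≈ 3.0908e-5
(17551 + q) + (-79 - 7)**2 = (17551 + 1/32354) + (-79 - 7)**2 = 567845055/32354 + (-86)**2 = 567845055/32354 + 7396 = 807135239/32354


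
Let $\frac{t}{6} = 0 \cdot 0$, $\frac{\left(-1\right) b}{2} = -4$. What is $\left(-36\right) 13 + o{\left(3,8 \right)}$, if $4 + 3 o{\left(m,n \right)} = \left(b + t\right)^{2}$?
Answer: $-448$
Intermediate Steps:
$b = 8$ ($b = \left(-2\right) \left(-4\right) = 8$)
$t = 0$ ($t = 6 \cdot 0 \cdot 0 = 6 \cdot 0 = 0$)
$o{\left(m,n \right)} = 20$ ($o{\left(m,n \right)} = - \frac{4}{3} + \frac{\left(8 + 0\right)^{2}}{3} = - \frac{4}{3} + \frac{8^{2}}{3} = - \frac{4}{3} + \frac{1}{3} \cdot 64 = - \frac{4}{3} + \frac{64}{3} = 20$)
$\left(-36\right) 13 + o{\left(3,8 \right)} = \left(-36\right) 13 + 20 = -468 + 20 = -448$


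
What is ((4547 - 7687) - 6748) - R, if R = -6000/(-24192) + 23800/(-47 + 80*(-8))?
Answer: -1137263633/115416 ≈ -9853.6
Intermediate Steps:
R = -3969775/115416 (R = -6000*(-1/24192) + 23800/(-47 - 640) = 125/504 + 23800/(-687) = 125/504 + 23800*(-1/687) = 125/504 - 23800/687 = -3969775/115416 ≈ -34.395)
((4547 - 7687) - 6748) - R = ((4547 - 7687) - 6748) - 1*(-3969775/115416) = (-3140 - 6748) + 3969775/115416 = -9888 + 3969775/115416 = -1137263633/115416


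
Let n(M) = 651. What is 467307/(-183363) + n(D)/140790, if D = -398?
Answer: -7296975913/2868408530 ≈ -2.5439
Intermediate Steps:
467307/(-183363) + n(D)/140790 = 467307/(-183363) + 651/140790 = 467307*(-1/183363) + 651*(1/140790) = -155769/61121 + 217/46930 = -7296975913/2868408530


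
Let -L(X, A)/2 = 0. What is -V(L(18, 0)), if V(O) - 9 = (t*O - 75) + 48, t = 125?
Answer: 18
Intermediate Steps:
L(X, A) = 0 (L(X, A) = -2*0 = 0)
V(O) = -18 + 125*O (V(O) = 9 + ((125*O - 75) + 48) = 9 + ((-75 + 125*O) + 48) = 9 + (-27 + 125*O) = -18 + 125*O)
-V(L(18, 0)) = -(-18 + 125*0) = -(-18 + 0) = -1*(-18) = 18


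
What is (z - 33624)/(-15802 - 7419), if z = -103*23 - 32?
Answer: 3275/2111 ≈ 1.5514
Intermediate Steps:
z = -2401 (z = -2369 - 32 = -2401)
(z - 33624)/(-15802 - 7419) = (-2401 - 33624)/(-15802 - 7419) = -36025/(-23221) = -36025*(-1/23221) = 3275/2111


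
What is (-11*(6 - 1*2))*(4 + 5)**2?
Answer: -3564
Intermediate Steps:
(-11*(6 - 1*2))*(4 + 5)**2 = -11*(6 - 2)*9**2 = -11*4*81 = -44*81 = -3564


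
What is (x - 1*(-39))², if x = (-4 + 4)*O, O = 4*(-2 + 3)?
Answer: 1521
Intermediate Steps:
O = 4 (O = 4*1 = 4)
x = 0 (x = (-4 + 4)*4 = 0*4 = 0)
(x - 1*(-39))² = (0 - 1*(-39))² = (0 + 39)² = 39² = 1521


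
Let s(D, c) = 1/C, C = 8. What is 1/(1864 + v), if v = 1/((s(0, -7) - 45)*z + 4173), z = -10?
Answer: 18487/34459772 ≈ 0.00053648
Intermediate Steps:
s(D, c) = ⅛ (s(D, c) = 1/8 = ⅛)
v = 4/18487 (v = 1/((⅛ - 45)*(-10) + 4173) = 1/(-359/8*(-10) + 4173) = 1/(1795/4 + 4173) = 1/(18487/4) = 4/18487 ≈ 0.00021637)
1/(1864 + v) = 1/(1864 + 4/18487) = 1/(34459772/18487) = 18487/34459772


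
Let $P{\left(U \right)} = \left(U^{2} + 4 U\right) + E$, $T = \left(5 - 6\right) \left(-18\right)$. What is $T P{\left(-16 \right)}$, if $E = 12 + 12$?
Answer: $3888$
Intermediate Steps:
$E = 24$
$T = 18$ ($T = \left(-1\right) \left(-18\right) = 18$)
$P{\left(U \right)} = 24 + U^{2} + 4 U$ ($P{\left(U \right)} = \left(U^{2} + 4 U\right) + 24 = 24 + U^{2} + 4 U$)
$T P{\left(-16 \right)} = 18 \left(24 + \left(-16\right)^{2} + 4 \left(-16\right)\right) = 18 \left(24 + 256 - 64\right) = 18 \cdot 216 = 3888$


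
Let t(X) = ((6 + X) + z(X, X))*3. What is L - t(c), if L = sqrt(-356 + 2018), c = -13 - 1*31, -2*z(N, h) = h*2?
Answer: -18 + sqrt(1662) ≈ 22.768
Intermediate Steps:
z(N, h) = -h (z(N, h) = -h*2/2 = -h)
c = -44 (c = -13 - 31 = -44)
t(X) = 18 (t(X) = ((6 + X) - X)*3 = 6*3 = 18)
L = sqrt(1662) ≈ 40.768
L - t(c) = sqrt(1662) - 1*18 = sqrt(1662) - 18 = -18 + sqrt(1662)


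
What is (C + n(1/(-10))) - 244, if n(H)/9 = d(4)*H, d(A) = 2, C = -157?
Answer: -2014/5 ≈ -402.80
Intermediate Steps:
n(H) = 18*H (n(H) = 9*(2*H) = 18*H)
(C + n(1/(-10))) - 244 = (-157 + 18/(-10)) - 244 = (-157 + 18*(-1/10)) - 244 = (-157 - 9/5) - 244 = -794/5 - 244 = -2014/5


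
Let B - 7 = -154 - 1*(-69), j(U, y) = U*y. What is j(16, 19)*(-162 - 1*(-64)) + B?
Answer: -29870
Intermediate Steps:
B = -78 (B = 7 + (-154 - 1*(-69)) = 7 + (-154 + 69) = 7 - 85 = -78)
j(16, 19)*(-162 - 1*(-64)) + B = (16*19)*(-162 - 1*(-64)) - 78 = 304*(-162 + 64) - 78 = 304*(-98) - 78 = -29792 - 78 = -29870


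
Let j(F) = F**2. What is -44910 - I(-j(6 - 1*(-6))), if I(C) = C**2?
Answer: -65646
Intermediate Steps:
-44910 - I(-j(6 - 1*(-6))) = -44910 - (-(6 - 1*(-6))**2)**2 = -44910 - (-(6 + 6)**2)**2 = -44910 - (-1*12**2)**2 = -44910 - (-1*144)**2 = -44910 - 1*(-144)**2 = -44910 - 1*20736 = -44910 - 20736 = -65646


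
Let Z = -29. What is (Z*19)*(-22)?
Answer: 12122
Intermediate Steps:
(Z*19)*(-22) = -29*19*(-22) = -551*(-22) = 12122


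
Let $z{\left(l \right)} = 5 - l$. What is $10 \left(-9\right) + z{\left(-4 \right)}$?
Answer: $-81$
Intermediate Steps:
$10 \left(-9\right) + z{\left(-4 \right)} = 10 \left(-9\right) + \left(5 - -4\right) = -90 + \left(5 + 4\right) = -90 + 9 = -81$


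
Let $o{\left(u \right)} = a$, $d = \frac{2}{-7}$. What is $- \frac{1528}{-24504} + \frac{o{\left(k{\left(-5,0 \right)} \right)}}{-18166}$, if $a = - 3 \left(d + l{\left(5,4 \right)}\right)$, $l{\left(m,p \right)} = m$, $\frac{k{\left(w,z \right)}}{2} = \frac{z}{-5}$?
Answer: $\frac{24591179}{389497206} \approx 0.063136$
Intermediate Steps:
$k{\left(w,z \right)} = - \frac{2 z}{5}$ ($k{\left(w,z \right)} = 2 \frac{z}{-5} = 2 z \left(- \frac{1}{5}\right) = 2 \left(- \frac{z}{5}\right) = - \frac{2 z}{5}$)
$d = - \frac{2}{7}$ ($d = 2 \left(- \frac{1}{7}\right) = - \frac{2}{7} \approx -0.28571$)
$a = - \frac{99}{7}$ ($a = - 3 \left(- \frac{2}{7} + 5\right) = \left(-3\right) \frac{33}{7} = - \frac{99}{7} \approx -14.143$)
$o{\left(u \right)} = - \frac{99}{7}$
$- \frac{1528}{-24504} + \frac{o{\left(k{\left(-5,0 \right)} \right)}}{-18166} = - \frac{1528}{-24504} - \frac{99}{7 \left(-18166\right)} = \left(-1528\right) \left(- \frac{1}{24504}\right) - - \frac{99}{127162} = \frac{191}{3063} + \frac{99}{127162} = \frac{24591179}{389497206}$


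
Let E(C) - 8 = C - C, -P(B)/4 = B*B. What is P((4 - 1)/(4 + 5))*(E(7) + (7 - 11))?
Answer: -16/9 ≈ -1.7778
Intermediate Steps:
P(B) = -4*B**2 (P(B) = -4*B*B = -4*B**2)
E(C) = 8 (E(C) = 8 + (C - C) = 8 + 0 = 8)
P((4 - 1)/(4 + 5))*(E(7) + (7 - 11)) = (-4*(4 - 1)**2/(4 + 5)**2)*(8 + (7 - 11)) = (-4*(3/9)**2)*(8 - 4) = -4*(3*(1/9))**2*4 = -4*(1/3)**2*4 = -4*1/9*4 = -4/9*4 = -16/9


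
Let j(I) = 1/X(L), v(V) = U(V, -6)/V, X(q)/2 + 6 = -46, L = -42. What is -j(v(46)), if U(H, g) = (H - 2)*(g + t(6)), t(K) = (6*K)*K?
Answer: 1/104 ≈ 0.0096154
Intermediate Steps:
X(q) = -104 (X(q) = -12 + 2*(-46) = -12 - 92 = -104)
t(K) = 6*K**2
U(H, g) = (-2 + H)*(216 + g) (U(H, g) = (H - 2)*(g + 6*6**2) = (-2 + H)*(g + 6*36) = (-2 + H)*(g + 216) = (-2 + H)*(216 + g))
v(V) = (-420 + 210*V)/V (v(V) = (-432 - 2*(-6) + 216*V + V*(-6))/V = (-432 + 12 + 216*V - 6*V)/V = (-420 + 210*V)/V)
j(I) = -1/104 (j(I) = 1/(-104) = -1/104)
-j(v(46)) = -1*(-1/104) = 1/104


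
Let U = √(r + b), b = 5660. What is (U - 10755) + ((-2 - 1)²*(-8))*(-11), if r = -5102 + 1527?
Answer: -9963 + √2085 ≈ -9917.3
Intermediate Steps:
r = -3575
U = √2085 (U = √(-3575 + 5660) = √2085 ≈ 45.662)
(U - 10755) + ((-2 - 1)²*(-8))*(-11) = (√2085 - 10755) + ((-2 - 1)²*(-8))*(-11) = (-10755 + √2085) + ((-3)²*(-8))*(-11) = (-10755 + √2085) + (9*(-8))*(-11) = (-10755 + √2085) - 72*(-11) = (-10755 + √2085) + 792 = -9963 + √2085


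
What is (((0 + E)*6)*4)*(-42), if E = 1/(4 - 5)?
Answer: 1008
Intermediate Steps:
E = -1 (E = 1/(-1) = -1)
(((0 + E)*6)*4)*(-42) = (((0 - 1)*6)*4)*(-42) = (-1*6*4)*(-42) = -6*4*(-42) = -24*(-42) = 1008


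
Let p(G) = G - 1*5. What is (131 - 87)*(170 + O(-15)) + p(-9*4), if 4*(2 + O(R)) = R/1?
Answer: 7186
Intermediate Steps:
O(R) = -2 + R/4 (O(R) = -2 + (R/1)/4 = -2 + (R*1)/4 = -2 + R/4)
p(G) = -5 + G (p(G) = G - 5 = -5 + G)
(131 - 87)*(170 + O(-15)) + p(-9*4) = (131 - 87)*(170 + (-2 + (¼)*(-15))) + (-5 - 9*4) = 44*(170 + (-2 - 15/4)) + (-5 - 36) = 44*(170 - 23/4) - 41 = 44*(657/4) - 41 = 7227 - 41 = 7186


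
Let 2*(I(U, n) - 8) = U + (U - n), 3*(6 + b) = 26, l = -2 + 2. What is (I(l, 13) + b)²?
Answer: 625/36 ≈ 17.361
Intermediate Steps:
l = 0
b = 8/3 (b = -6 + (⅓)*26 = -6 + 26/3 = 8/3 ≈ 2.6667)
I(U, n) = 8 + U - n/2 (I(U, n) = 8 + (U + (U - n))/2 = 8 + (-n + 2*U)/2 = 8 + (U - n/2) = 8 + U - n/2)
(I(l, 13) + b)² = ((8 + 0 - ½*13) + 8/3)² = ((8 + 0 - 13/2) + 8/3)² = (3/2 + 8/3)² = (25/6)² = 625/36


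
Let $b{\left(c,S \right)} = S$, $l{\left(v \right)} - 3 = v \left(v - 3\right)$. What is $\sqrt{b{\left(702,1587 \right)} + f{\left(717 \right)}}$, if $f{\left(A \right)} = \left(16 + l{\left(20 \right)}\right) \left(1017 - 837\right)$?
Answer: $\sqrt{66207} \approx 257.31$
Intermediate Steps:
$l{\left(v \right)} = 3 + v \left(-3 + v\right)$ ($l{\left(v \right)} = 3 + v \left(v - 3\right) = 3 + v \left(-3 + v\right)$)
$f{\left(A \right)} = 64620$ ($f{\left(A \right)} = \left(16 + \left(3 + 20^{2} - 60\right)\right) \left(1017 - 837\right) = \left(16 + \left(3 + 400 - 60\right)\right) 180 = \left(16 + 343\right) 180 = 359 \cdot 180 = 64620$)
$\sqrt{b{\left(702,1587 \right)} + f{\left(717 \right)}} = \sqrt{1587 + 64620} = \sqrt{66207}$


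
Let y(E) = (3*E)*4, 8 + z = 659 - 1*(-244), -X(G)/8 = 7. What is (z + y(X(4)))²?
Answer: 49729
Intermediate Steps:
X(G) = -56 (X(G) = -8*7 = -56)
z = 895 (z = -8 + (659 - 1*(-244)) = -8 + (659 + 244) = -8 + 903 = 895)
y(E) = 12*E
(z + y(X(4)))² = (895 + 12*(-56))² = (895 - 672)² = 223² = 49729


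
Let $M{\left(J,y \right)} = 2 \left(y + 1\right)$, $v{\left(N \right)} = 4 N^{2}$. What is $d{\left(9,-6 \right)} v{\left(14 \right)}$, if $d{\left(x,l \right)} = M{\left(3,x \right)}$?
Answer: $15680$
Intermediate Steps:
$M{\left(J,y \right)} = 2 + 2 y$ ($M{\left(J,y \right)} = 2 \left(1 + y\right) = 2 + 2 y$)
$d{\left(x,l \right)} = 2 + 2 x$
$d{\left(9,-6 \right)} v{\left(14 \right)} = \left(2 + 2 \cdot 9\right) 4 \cdot 14^{2} = \left(2 + 18\right) 4 \cdot 196 = 20 \cdot 784 = 15680$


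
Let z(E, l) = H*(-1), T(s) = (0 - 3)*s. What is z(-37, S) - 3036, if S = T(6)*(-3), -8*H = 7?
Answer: -24281/8 ≈ -3035.1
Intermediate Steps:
H = -7/8 (H = -⅛*7 = -7/8 ≈ -0.87500)
T(s) = -3*s
S = 54 (S = -3*6*(-3) = -18*(-3) = 54)
z(E, l) = 7/8 (z(E, l) = -7/8*(-1) = 7/8)
z(-37, S) - 3036 = 7/8 - 3036 = -24281/8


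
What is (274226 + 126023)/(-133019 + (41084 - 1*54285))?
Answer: -400249/146220 ≈ -2.7373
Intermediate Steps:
(274226 + 126023)/(-133019 + (41084 - 1*54285)) = 400249/(-133019 + (41084 - 54285)) = 400249/(-133019 - 13201) = 400249/(-146220) = 400249*(-1/146220) = -400249/146220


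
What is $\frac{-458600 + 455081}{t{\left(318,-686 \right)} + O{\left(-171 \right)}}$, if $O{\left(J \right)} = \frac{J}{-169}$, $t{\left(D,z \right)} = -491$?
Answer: $\frac{594711}{82808} \approx 7.1818$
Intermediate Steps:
$O{\left(J \right)} = - \frac{J}{169}$ ($O{\left(J \right)} = J \left(- \frac{1}{169}\right) = - \frac{J}{169}$)
$\frac{-458600 + 455081}{t{\left(318,-686 \right)} + O{\left(-171 \right)}} = \frac{-458600 + 455081}{-491 - - \frac{171}{169}} = - \frac{3519}{-491 + \frac{171}{169}} = - \frac{3519}{- \frac{82808}{169}} = \left(-3519\right) \left(- \frac{169}{82808}\right) = \frac{594711}{82808}$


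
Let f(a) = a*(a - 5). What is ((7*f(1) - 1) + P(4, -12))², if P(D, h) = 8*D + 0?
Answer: 9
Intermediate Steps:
P(D, h) = 8*D
f(a) = a*(-5 + a)
((7*f(1) - 1) + P(4, -12))² = ((7*(1*(-5 + 1)) - 1) + 8*4)² = ((7*(1*(-4)) - 1) + 32)² = ((7*(-4) - 1) + 32)² = ((-28 - 1) + 32)² = (-29 + 32)² = 3² = 9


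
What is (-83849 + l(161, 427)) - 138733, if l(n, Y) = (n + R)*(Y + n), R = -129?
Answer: -203766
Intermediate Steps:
l(n, Y) = (-129 + n)*(Y + n) (l(n, Y) = (n - 129)*(Y + n) = (-129 + n)*(Y + n))
(-83849 + l(161, 427)) - 138733 = (-83849 + (161**2 - 129*427 - 129*161 + 427*161)) - 138733 = (-83849 + (25921 - 55083 - 20769 + 68747)) - 138733 = (-83849 + 18816) - 138733 = -65033 - 138733 = -203766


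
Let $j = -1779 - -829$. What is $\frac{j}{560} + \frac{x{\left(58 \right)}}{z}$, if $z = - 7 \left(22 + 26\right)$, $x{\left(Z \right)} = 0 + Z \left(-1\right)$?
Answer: $- \frac{32}{21} \approx -1.5238$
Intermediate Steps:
$x{\left(Z \right)} = - Z$ ($x{\left(Z \right)} = 0 - Z = - Z$)
$j = -950$ ($j = -1779 + 829 = -950$)
$z = -336$ ($z = \left(-7\right) 48 = -336$)
$\frac{j}{560} + \frac{x{\left(58 \right)}}{z} = - \frac{950}{560} + \frac{\left(-1\right) 58}{-336} = \left(-950\right) \frac{1}{560} - - \frac{29}{168} = - \frac{95}{56} + \frac{29}{168} = - \frac{32}{21}$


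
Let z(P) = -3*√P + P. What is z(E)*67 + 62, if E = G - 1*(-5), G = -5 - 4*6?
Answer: -1546 - 402*I*√6 ≈ -1546.0 - 984.7*I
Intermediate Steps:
G = -29 (G = -5 - 24 = -29)
E = -24 (E = -29 - 1*(-5) = -29 + 5 = -24)
z(P) = P - 3*√P
z(E)*67 + 62 = (-24 - 6*I*√6)*67 + 62 = (-1608 - 402*I*√6) + 62 = -1546 - 402*I*√6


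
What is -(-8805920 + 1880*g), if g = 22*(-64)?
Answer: 11452960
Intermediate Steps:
g = -1408
-(-8805920 + 1880*g) = -1880/(1/(-1408 - 4684)) = -1880/(1/(-6092)) = -1880/(-1/6092) = -1880*(-6092) = 11452960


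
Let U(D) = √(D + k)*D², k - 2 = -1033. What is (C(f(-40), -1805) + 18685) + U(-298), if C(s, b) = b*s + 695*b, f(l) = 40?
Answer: -1307990 + 88804*I*√1329 ≈ -1.308e+6 + 3.2374e+6*I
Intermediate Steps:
k = -1031 (k = 2 - 1033 = -1031)
C(s, b) = 695*b + b*s
U(D) = D²*√(-1031 + D) (U(D) = √(D - 1031)*D² = √(-1031 + D)*D² = D²*√(-1031 + D))
(C(f(-40), -1805) + 18685) + U(-298) = (-1805*(695 + 40) + 18685) + (-298)²*√(-1031 - 298) = (-1805*735 + 18685) + 88804*√(-1329) = (-1326675 + 18685) + 88804*(I*√1329) = -1307990 + 88804*I*√1329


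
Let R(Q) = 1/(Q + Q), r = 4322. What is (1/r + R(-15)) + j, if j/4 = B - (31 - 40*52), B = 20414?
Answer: 2912551507/32415 ≈ 89852.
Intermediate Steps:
j = 89852 (j = 4*(20414 - (31 - 40*52)) = 4*(20414 - (31 - 2080)) = 4*(20414 - 1*(-2049)) = 4*(20414 + 2049) = 4*22463 = 89852)
R(Q) = 1/(2*Q)
(1/r + R(-15)) + j = (1/4322 + (1/2)/(-15)) + 89852 = (1/4322 + (1/2)*(-1/15)) + 89852 = (1/4322 - 1/30) + 89852 = -1073/32415 + 89852 = 2912551507/32415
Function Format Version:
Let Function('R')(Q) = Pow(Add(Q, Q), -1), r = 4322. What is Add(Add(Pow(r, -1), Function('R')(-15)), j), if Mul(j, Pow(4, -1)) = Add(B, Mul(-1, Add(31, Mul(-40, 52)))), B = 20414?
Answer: Rational(2912551507, 32415) ≈ 89852.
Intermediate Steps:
j = 89852 (j = Mul(4, Add(20414, Mul(-1, Add(31, Mul(-40, 52))))) = Mul(4, Add(20414, Mul(-1, Add(31, -2080)))) = Mul(4, Add(20414, Mul(-1, -2049))) = Mul(4, Add(20414, 2049)) = Mul(4, 22463) = 89852)
Function('R')(Q) = Mul(Rational(1, 2), Pow(Q, -1)) (Function('R')(Q) = Pow(Mul(2, Q), -1) = Mul(Rational(1, 2), Pow(Q, -1)))
Add(Add(Pow(r, -1), Function('R')(-15)), j) = Add(Add(Pow(4322, -1), Mul(Rational(1, 2), Pow(-15, -1))), 89852) = Add(Add(Rational(1, 4322), Mul(Rational(1, 2), Rational(-1, 15))), 89852) = Add(Add(Rational(1, 4322), Rational(-1, 30)), 89852) = Add(Rational(-1073, 32415), 89852) = Rational(2912551507, 32415)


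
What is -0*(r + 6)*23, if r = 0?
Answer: 0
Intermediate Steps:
-0*(r + 6)*23 = -0*(0 + 6)*23 = -0*6*23 = -7*0*23 = 0*23 = 0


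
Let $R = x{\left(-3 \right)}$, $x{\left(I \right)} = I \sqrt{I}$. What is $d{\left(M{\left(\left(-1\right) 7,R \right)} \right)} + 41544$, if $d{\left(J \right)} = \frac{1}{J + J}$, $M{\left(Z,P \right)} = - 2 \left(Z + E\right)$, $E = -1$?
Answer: $\frac{1329409}{32} \approx 41544.0$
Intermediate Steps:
$x{\left(I \right)} = I^{\frac{3}{2}}$
$R = - 3 i \sqrt{3}$ ($R = \left(-3\right)^{\frac{3}{2}} = - 3 i \sqrt{3} \approx - 5.1962 i$)
$M{\left(Z,P \right)} = 2 - 2 Z$ ($M{\left(Z,P \right)} = - 2 \left(Z - 1\right) = - 2 \left(-1 + Z\right) = 2 - 2 Z$)
$d{\left(J \right)} = \frac{1}{2 J}$
$d{\left(M{\left(\left(-1\right) 7,R \right)} \right)} + 41544 = \frac{1}{2 \left(2 - 2 \left(\left(-1\right) 7\right)\right)} + 41544 = \frac{1}{2 \left(2 - -14\right)} + 41544 = \frac{1}{2 \left(2 + 14\right)} + 41544 = \frac{1}{2 \cdot 16} + 41544 = \frac{1}{2} \cdot \frac{1}{16} + 41544 = \frac{1}{32} + 41544 = \frac{1329409}{32}$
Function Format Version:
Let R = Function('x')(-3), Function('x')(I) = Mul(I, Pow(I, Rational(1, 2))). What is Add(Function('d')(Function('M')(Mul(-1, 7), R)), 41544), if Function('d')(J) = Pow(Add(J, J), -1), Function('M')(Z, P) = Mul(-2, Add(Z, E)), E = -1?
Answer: Rational(1329409, 32) ≈ 41544.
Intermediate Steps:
Function('x')(I) = Pow(I, Rational(3, 2))
R = Mul(-3, I, Pow(3, Rational(1, 2))) (R = Pow(-3, Rational(3, 2)) = Mul(-3, I, Pow(3, Rational(1, 2))) ≈ Mul(-5.1962, I))
Function('M')(Z, P) = Add(2, Mul(-2, Z)) (Function('M')(Z, P) = Mul(-2, Add(Z, -1)) = Mul(-2, Add(-1, Z)) = Add(2, Mul(-2, Z)))
Function('d')(J) = Mul(Rational(1, 2), Pow(J, -1)) (Function('d')(J) = Pow(Mul(2, J), -1) = Mul(Rational(1, 2), Pow(J, -1)))
Add(Function('d')(Function('M')(Mul(-1, 7), R)), 41544) = Add(Mul(Rational(1, 2), Pow(Add(2, Mul(-2, Mul(-1, 7))), -1)), 41544) = Add(Mul(Rational(1, 2), Pow(Add(2, Mul(-2, -7)), -1)), 41544) = Add(Mul(Rational(1, 2), Pow(Add(2, 14), -1)), 41544) = Add(Mul(Rational(1, 2), Pow(16, -1)), 41544) = Add(Mul(Rational(1, 2), Rational(1, 16)), 41544) = Add(Rational(1, 32), 41544) = Rational(1329409, 32)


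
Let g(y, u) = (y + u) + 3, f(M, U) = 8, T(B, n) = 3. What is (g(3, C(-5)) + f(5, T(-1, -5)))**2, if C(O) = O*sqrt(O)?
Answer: 71 - 140*I*sqrt(5) ≈ 71.0 - 313.05*I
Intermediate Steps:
C(O) = O**(3/2)
g(y, u) = 3 + u + y (g(y, u) = (u + y) + 3 = 3 + u + y)
(g(3, C(-5)) + f(5, T(-1, -5)))**2 = ((3 + (-5)**(3/2) + 3) + 8)**2 = ((3 - 5*I*sqrt(5) + 3) + 8)**2 = ((6 - 5*I*sqrt(5)) + 8)**2 = (14 - 5*I*sqrt(5))**2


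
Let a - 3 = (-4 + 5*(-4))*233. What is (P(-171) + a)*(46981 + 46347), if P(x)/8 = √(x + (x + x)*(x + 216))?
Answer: -521610192 + 2239872*I*√1729 ≈ -5.2161e+8 + 9.3137e+7*I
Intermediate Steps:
P(x) = 8*√(x + 2*x*(216 + x)) (P(x) = 8*√(x + (x + x)*(x + 216)) = 8*√(x + (2*x)*(216 + x)) = 8*√(x + 2*x*(216 + x)))
a = -5589 (a = 3 + (-4 + 5*(-4))*233 = 3 + (-4 - 20)*233 = 3 - 24*233 = 3 - 5592 = -5589)
(P(-171) + a)*(46981 + 46347) = (8*√(-171*(433 + 2*(-171))) - 5589)*(46981 + 46347) = (8*√(-171*(433 - 342)) - 5589)*93328 = (8*√(-171*91) - 5589)*93328 = (8*√(-15561) - 5589)*93328 = (8*(3*I*√1729) - 5589)*93328 = (24*I*√1729 - 5589)*93328 = (-5589 + 24*I*√1729)*93328 = -521610192 + 2239872*I*√1729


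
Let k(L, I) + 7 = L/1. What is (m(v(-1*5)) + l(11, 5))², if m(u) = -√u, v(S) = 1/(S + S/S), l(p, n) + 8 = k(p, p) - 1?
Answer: (10 + I)²/4 ≈ 24.75 + 5.0*I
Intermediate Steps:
k(L, I) = -7 + L (k(L, I) = -7 + L/1 = -7 + L*1 = -7 + L)
l(p, n) = -16 + p (l(p, n) = -8 + ((-7 + p) - 1) = -8 + (-8 + p) = -16 + p)
v(S) = 1/(1 + S) (v(S) = 1/(S + 1) = 1/(1 + S))
(m(v(-1*5)) + l(11, 5))² = (-√(1/(1 - 1*5)) + (-16 + 11))² = (-√(1/(1 - 5)) - 5)² = (-√(1/(-4)) - 5)² = (-√(-¼) - 5)² = (-I/2 - 5)² = (-5 - I/2)²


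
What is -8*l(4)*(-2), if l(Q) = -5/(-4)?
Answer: 20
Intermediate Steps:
l(Q) = 5/4 (l(Q) = -5*(-1/4) = 5/4)
-8*l(4)*(-2) = -8*5/4*(-2) = -10*(-2) = 20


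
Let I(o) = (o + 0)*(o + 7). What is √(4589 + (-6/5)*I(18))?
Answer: √4049 ≈ 63.632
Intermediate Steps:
I(o) = o*(7 + o)
√(4589 + (-6/5)*I(18)) = √(4589 + (-6/5)*(18*(7 + 18))) = √(4589 + (-6*⅕)*(18*25)) = √(4589 - 6/5*450) = √(4589 - 540) = √4049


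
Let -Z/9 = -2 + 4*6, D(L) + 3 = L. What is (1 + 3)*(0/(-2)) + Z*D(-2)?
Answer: 990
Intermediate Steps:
D(L) = -3 + L
Z = -198 (Z = -9*(-2 + 4*6) = -9*(-2 + 24) = -9*22 = -198)
(1 + 3)*(0/(-2)) + Z*D(-2) = (1 + 3)*(0/(-2)) - 198*(-3 - 2) = 4*(0*(-½)) - 198*(-5) = 4*0 + 990 = 0 + 990 = 990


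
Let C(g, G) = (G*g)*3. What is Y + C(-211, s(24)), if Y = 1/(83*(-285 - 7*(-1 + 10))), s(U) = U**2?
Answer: -10531337473/28884 ≈ -3.6461e+5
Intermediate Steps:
C(g, G) = 3*G*g
Y = -1/28884 (Y = 1/(83*(-285 - 7*9)) = 1/(83*(-285 - 63)) = 1/(83*(-348)) = 1/(-28884) = -1/28884 ≈ -3.4621e-5)
Y + C(-211, s(24)) = -1/28884 + 3*24**2*(-211) = -1/28884 + 3*576*(-211) = -1/28884 - 364608 = -10531337473/28884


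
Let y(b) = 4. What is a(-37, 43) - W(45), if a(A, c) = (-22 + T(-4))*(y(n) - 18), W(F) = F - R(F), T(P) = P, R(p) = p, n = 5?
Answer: 364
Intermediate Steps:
W(F) = 0 (W(F) = F - F = 0)
a(A, c) = 364 (a(A, c) = (-22 - 4)*(4 - 18) = -26*(-14) = 364)
a(-37, 43) - W(45) = 364 - 1*0 = 364 + 0 = 364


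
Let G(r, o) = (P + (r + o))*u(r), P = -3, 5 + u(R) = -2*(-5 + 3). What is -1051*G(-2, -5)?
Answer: -10510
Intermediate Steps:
u(R) = -1 (u(R) = -5 - 2*(-5 + 3) = -5 - 2*(-2) = -5 + 4 = -1)
G(r, o) = 3 - o - r (G(r, o) = (-3 + (r + o))*(-1) = (-3 + (o + r))*(-1) = (-3 + o + r)*(-1) = 3 - o - r)
-1051*G(-2, -5) = -1051*(3 - 1*(-5) - 1*(-2)) = -1051*(3 + 5 + 2) = -1051*10 = -10510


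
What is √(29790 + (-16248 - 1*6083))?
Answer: √7459 ≈ 86.365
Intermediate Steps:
√(29790 + (-16248 - 1*6083)) = √(29790 + (-16248 - 6083)) = √(29790 - 22331) = √7459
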